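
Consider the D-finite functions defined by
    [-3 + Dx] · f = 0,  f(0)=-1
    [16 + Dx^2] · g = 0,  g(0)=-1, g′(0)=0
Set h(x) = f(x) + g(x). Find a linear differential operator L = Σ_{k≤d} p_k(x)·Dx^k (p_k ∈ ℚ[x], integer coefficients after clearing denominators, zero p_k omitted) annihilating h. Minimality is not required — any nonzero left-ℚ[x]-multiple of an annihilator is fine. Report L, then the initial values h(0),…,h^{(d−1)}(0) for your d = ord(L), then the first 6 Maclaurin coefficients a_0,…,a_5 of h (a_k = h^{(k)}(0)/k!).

L = -48 + 16·Dx - 3·Dx^2 + Dx^3  (order 3).
h: a_k = -2, -3, 7/2, -9/2, -337/24, -81/40, …
ICs: h(0) = -2, h′(0) = -3, h′′(0) = 7.

f: a_k = -1, -3, -9/2, -9/2, -27/8, -81/40, …
g: a_k = -1, 0, 8, 0, -32/3, 0, …
Sum ⇒ L₀ = lclm(L_f,L_g) in ℚ(x)⟨Dx⟩.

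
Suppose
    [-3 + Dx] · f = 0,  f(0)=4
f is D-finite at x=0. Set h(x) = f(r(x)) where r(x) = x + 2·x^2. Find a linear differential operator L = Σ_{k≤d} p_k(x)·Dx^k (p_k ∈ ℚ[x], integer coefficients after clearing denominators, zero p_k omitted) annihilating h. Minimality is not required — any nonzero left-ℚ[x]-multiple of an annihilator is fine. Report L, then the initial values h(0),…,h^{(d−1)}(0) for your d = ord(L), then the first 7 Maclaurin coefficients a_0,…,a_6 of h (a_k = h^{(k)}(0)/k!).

L = (-3 - 12·x) + Dx  (order 1).
h: a_k = 4, 12, 42, 90, 387/2, 3321/10, 11061/20, …
ICs: h(0) = 4.

f: a_k = 4, 12, 18, 18, 27/2, 81/10, 81/20, …
Substitute x→r, Dx→(1/r')Dx; clear ⇒ L₀.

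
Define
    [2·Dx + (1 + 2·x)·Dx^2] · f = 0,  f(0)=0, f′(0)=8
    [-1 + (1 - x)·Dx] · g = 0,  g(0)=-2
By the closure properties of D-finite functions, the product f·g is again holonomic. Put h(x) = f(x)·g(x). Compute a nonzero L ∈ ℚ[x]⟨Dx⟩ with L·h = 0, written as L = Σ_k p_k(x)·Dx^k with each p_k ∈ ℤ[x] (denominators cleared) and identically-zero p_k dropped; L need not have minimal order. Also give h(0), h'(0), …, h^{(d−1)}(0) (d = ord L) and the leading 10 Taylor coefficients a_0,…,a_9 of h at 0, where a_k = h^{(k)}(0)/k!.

f: a_k = 0, 8, -8, 32/3, -16, 128/5, -128/3, 512/7, -128, 2048/9, …
g: a_k = -2, -2, -2, -2, -2, -2, -2, -2, -2, -2, …
Sym-product of L_f,L_g gives L₀ (≤ ord 2).
L = 2 + 6·x·Dx + (-1 - x + 2·x^2)·Dx^2  (order 2).
h: a_k = 0, -16, 0, -64/3, 32/3, -608/15, 224/5, -3552/35, 5408/35, -94688/315, …
ICs: h(0) = 0, h′(0) = -16.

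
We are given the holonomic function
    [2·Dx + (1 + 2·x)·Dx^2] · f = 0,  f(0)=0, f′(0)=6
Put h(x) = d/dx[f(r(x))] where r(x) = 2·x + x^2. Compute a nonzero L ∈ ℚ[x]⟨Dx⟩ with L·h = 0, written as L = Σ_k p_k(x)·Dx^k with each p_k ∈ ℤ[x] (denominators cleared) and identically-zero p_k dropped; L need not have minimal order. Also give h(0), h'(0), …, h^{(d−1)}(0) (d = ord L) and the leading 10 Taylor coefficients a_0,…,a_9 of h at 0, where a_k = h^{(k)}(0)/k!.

L = (3 + 4·x + 2·x^2) + (1 + 5·x + 6·x^2 + 2·x^3)·Dx  (order 1).
h: a_k = 12, -36, 120, -408, 1392, -4752, 16224, -55392, 189120, -645696, …
ICs: h(0) = 12.

f: a_k = 0, 6, -6, 8, -12, 96/5, -32, 384/7, -96, 512/3, …
Substitute x→r, Dx→(1/r')Dx; clear ⇒ L₀.
Derive L from L₀ (diff closure).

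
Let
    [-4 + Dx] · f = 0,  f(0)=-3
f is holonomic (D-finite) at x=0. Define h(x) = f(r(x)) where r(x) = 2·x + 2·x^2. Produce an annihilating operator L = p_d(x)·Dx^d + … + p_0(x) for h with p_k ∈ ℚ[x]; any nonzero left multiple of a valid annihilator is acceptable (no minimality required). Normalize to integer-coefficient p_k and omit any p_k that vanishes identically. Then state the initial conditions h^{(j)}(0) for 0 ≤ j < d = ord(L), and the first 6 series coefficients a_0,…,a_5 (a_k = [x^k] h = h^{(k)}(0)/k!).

f: a_k = -3, -12, -24, -32, -32, -128/5, …
f∘r: x↦r, Dx↦Dx/r' in L_f ⇒ L₀.
L = (-8 - 16·x) + Dx  (order 1).
h: a_k = -3, -24, -120, -448, -1376, -18176/5, …
ICs: h(0) = -3.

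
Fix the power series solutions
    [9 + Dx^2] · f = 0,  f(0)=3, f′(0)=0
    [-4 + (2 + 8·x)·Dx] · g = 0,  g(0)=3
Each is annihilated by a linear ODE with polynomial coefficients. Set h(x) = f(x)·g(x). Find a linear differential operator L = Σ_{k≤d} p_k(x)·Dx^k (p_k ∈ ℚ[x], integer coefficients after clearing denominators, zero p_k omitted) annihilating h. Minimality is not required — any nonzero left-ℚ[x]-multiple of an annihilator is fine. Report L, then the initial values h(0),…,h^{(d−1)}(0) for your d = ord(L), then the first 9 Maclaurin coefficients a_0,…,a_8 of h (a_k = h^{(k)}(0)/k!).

L = (21 + 72·x + 144·x^2) + (-4 - 16·x)·Dx + (1 + 8·x + 16·x^2)·Dx^2  (order 2).
h: a_k = 9, 18, -117/2, -45, 171/8, 603/4, -33669/80, 53811/40, -20626191/4480, …
ICs: h(0) = 9, h′(0) = 18.

f: a_k = 3, 0, -27/2, 0, 81/8, 0, -243/80, 0, 2187/4480, …
g: a_k = 3, 6, -6, 12, -30, 84, -252, 792, -2574, …
Product ⇒ symmetric product L₀, ord ≤ 2.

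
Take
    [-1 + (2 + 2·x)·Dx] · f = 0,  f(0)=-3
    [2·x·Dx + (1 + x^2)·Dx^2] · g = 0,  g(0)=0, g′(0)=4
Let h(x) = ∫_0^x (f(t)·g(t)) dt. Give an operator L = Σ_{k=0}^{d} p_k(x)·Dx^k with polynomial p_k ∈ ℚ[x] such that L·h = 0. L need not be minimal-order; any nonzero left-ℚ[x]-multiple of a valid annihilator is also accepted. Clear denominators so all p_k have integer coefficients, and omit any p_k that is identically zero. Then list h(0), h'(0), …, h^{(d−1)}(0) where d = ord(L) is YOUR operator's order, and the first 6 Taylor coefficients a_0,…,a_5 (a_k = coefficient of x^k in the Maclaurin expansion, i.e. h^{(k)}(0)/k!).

L = (3 - 4·x - x^2)·Dx + (-4 + 4·x + 12·x^2 + 4·x^3)·Dx^2 + (4 + 8·x + 8·x^2 + 8·x^3 + 4·x^4)·Dx^3  (order 3).
h: a_k = 0, 0, -6, -2, 11/8, 1/4, …
ICs: h(0) = 0, h′(0) = 0, h′′(0) = -12.

f: a_k = -3, -3/2, 3/8, -3/16, 15/128, -21/256, …
g: a_k = 0, 4, 0, -4/3, 0, 4/5, …
f·g: L₀ = L_f ⊗_s L_g, ord ≤ 1·2.
Integrate: L := L₀·Dx.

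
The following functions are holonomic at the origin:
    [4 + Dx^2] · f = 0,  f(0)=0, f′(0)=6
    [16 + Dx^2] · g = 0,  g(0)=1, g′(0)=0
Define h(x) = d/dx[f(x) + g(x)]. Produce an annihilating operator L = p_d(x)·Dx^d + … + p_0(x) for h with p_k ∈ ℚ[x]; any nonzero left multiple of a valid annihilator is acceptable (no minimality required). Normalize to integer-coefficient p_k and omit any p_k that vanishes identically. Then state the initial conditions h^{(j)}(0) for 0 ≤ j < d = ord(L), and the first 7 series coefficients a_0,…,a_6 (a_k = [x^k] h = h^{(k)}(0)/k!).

f: a_k = 0, 6, 0, -4, 0, 4/5, 0, …
g: a_k = 1, 0, -8, 0, 32/3, 0, -256/45, …
f+g: L₀ = lclm(L_f,L_g), ord ≤ 2+2.
Derive L from L₀ (diff closure).
L = 64 + 20·Dx^2 + Dx^4  (order 4).
h: a_k = 6, -16, -12, 128/3, 4, -512/15, -8/15, …
ICs: h(0) = 6, h′(0) = -16, h′′(0) = -24, h′′′(0) = 256.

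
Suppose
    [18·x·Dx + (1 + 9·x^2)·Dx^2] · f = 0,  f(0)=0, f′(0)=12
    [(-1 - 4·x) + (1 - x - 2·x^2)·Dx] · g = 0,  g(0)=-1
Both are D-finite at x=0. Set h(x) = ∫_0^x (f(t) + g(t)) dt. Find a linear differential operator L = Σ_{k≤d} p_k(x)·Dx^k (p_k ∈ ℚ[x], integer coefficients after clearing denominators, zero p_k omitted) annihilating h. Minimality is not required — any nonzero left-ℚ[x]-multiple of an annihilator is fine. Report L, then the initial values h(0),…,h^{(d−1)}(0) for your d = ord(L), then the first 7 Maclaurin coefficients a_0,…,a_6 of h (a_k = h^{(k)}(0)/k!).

L = (18 - 72·x - 918·x^2 - 1872·x^3 - 4608·x^4 - 1296·x^6)·Dx^2 + (-8 - 30·x - 278·x^3 - 1788·x^4 - 3216·x^5 - 324·x^6 - 1296·x^7)·Dx^3 + (1 + 4·x + 24·x^2 + 4·x^3 + 103·x^4 - 300·x^5 - 312·x^6 - 108·x^7 - 216·x^8)·Dx^4  (order 4).
h: a_k = 0, -1, 11/2, -1, -41/4, -11/5, 289/10, …
ICs: h(0) = 0, h′(0) = -1, h′′(0) = 11, h′′′(0) = -6.

f: a_k = 0, 12, 0, -36, 0, 972/5, 0, …
g: a_k = -1, -1, -3, -5, -11, -21, -43, …
f+g: L₀ = lclm(L_f,L_g), ord ≤ 2+1.
h=∫₀ˣh₀: take L = L₀·Dx.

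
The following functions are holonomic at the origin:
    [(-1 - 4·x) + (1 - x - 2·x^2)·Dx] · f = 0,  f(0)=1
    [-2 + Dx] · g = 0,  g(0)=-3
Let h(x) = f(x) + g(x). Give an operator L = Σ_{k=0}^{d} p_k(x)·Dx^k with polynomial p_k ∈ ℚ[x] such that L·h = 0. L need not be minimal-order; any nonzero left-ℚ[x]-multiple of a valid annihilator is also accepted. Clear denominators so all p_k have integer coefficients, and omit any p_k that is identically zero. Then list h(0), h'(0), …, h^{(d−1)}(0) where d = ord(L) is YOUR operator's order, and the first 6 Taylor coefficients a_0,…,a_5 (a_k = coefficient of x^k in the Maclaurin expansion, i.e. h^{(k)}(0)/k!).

f: a_k = 1, 1, 3, 5, 11, 21, …
g: a_k = -3, -6, -6, -4, -2, -4/5, …
h₀=f+g: left-lcm gives L₀, ord ≤ 2.
L = (-8 - 12·x - 72·x^2 - 32·x^3) + (2 + 20·x + 36·x^2 - 16·x^3 - 16·x^4)·Dx + (1 - 7·x + 16·x^3 + 8·x^4)·Dx^2  (order 2).
h: a_k = -2, -5, -3, 1, 9, 101/5, …
ICs: h(0) = -2, h′(0) = -5.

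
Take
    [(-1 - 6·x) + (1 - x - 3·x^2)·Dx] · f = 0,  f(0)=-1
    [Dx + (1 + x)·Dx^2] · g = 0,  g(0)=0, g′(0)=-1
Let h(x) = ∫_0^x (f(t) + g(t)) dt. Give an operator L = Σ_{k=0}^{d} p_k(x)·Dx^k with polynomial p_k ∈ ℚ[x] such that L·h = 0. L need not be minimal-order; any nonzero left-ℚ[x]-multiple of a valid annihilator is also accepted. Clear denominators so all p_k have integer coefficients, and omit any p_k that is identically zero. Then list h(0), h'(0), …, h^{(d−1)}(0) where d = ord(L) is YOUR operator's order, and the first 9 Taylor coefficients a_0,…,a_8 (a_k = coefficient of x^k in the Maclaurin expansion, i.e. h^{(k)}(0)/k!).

f: a_k = -1, -1, -4, -7, -19, -40, -97, -217, -508, …
g: a_k = 0, -1, 1/2, -1/3, 1/4, -1/5, 1/6, -1/7, 1/8, …
Weyl lclm of L_f,L_g ⇒ L₀ (ord ≤ 3).
h=∫₀ˣh₀: take L = L₀·Dx.
L = (58 + 350·x + 636·x^2 + 756·x^3 + 324·x^4)·Dx^2 + (40 + 364·x + 976·x^2 + 1632·x^3 + 1530·x^4 + 540·x^5)·Dx^3 + (-9 - 31·x - 27·x^2 + 115·x^3 + 345·x^4 + 333·x^5 + 108·x^6)·Dx^4  (order 4).
h: a_k = 0, -1, -1, -7/6, -11/6, -15/4, -67/10, -83/6, -190/7, …
ICs: h(0) = 0, h′(0) = -1, h′′(0) = -2, h′′′(0) = -7.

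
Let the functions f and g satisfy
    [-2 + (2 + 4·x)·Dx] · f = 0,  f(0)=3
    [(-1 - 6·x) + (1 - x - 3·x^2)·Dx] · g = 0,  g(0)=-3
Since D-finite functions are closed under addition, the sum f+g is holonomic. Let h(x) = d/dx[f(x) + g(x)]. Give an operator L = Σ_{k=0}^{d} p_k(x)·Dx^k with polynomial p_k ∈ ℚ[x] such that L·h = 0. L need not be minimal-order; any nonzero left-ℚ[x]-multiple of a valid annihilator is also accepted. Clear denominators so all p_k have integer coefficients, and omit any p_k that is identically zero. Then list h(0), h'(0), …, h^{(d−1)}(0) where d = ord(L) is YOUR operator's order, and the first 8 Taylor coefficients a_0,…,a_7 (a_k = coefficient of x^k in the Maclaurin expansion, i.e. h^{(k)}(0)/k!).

L = (-22 - 134·x - 312·x^2 - 324·x^3 - 270·x^4) + (-13 - 148·x - 565·x^2 - 1056·x^3 - 1251·x^4 - 810·x^5)·Dx + (3 + 16·x + 25·x^2 - 26·x^3 - 183·x^4 - 312·x^5 - 180·x^6)·Dx^2  (order 2).
h: a_k = 0, -27, -117/2, -471/2, -4695/8, -14157/8, -72219/16, -196359/16, …
ICs: h(0) = 0, h′(0) = -27.

f: a_k = 3, 3, -3/2, 3/2, -15/8, 21/8, -63/16, 99/16, …
g: a_k = -3, -3, -12, -21, -57, -120, -291, -651, …
f+g: L₀ = lclm(L_f,L_g), ord ≤ 1+1.
Differentiate: ansatz ord ≤ ord L₀ ⇒ L.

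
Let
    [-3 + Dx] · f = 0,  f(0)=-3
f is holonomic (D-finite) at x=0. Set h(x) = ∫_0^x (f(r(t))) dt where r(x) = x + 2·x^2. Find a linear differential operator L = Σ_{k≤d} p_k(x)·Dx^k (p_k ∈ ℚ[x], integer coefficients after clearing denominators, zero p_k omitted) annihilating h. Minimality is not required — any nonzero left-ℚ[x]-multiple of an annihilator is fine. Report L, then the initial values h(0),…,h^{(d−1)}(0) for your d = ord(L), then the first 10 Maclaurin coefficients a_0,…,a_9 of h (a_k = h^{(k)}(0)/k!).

f: a_k = -3, -9, -27/2, -27/2, -81/8, -243/40, -243/80, -729/560, -2187/4480, -729/4480, …
Substitute x→r, Dx→(1/r')Dx; clear ⇒ L₀.
h=∫₀ˣh₀: take L = L₀·Dx.
L = (-3 - 12·x)·Dx + Dx^2  (order 2).
h: a_k = 0, -3, -9/2, -21/2, -135/8, -1161/40, -3321/80, -33183/560, -338661/4480, -84519/896, …
ICs: h(0) = 0, h′(0) = -3.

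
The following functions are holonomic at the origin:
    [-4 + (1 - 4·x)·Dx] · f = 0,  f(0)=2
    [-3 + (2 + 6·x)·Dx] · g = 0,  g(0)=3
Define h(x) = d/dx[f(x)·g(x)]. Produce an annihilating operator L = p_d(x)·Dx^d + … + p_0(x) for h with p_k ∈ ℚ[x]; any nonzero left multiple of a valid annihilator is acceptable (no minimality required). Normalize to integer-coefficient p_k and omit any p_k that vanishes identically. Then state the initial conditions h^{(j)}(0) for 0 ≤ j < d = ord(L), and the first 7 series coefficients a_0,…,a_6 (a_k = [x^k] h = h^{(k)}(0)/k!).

f: a_k = 2, 8, 32, 128, 512, 2048, 8192, …
g: a_k = 3, 9/2, -27/8, 81/16, -1215/128, 5103/256, -45927/1024, …
f·g: L₀ = L_f ⊗_s L_g, ord ≤ 1·1.
Differentiate: ansatz ord ≤ ord L₀ ⇒ L.
L = (167 + 792·x + 432·x^2) + (-22 - 2·x + 288·x^2 + 288·x^3)·Dx  (order 1).
h: a_k = 33, 501/2, 12267/8, 129633/16, 5210835/128, 49886235/256, 932725311/1024, …
ICs: h(0) = 33.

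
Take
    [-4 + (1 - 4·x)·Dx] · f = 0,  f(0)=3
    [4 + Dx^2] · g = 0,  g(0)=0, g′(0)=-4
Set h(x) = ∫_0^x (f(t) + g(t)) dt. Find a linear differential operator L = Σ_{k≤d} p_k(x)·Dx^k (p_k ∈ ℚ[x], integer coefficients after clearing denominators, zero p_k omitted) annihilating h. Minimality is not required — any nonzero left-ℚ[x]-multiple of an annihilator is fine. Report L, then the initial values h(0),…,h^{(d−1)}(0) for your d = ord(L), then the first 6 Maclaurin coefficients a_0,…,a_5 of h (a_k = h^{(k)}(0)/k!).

f: a_k = 3, 12, 48, 192, 768, 3072, …
g: a_k = 0, -4, 0, 8/3, 0, -8/15, …
f+g: L₀ = lclm(L_f,L_g), ord ≤ 1+2.
h=∫₀ˣh₀: take L = L₀·Dx.
L = (400 - 128·x + 256·x^2)·Dx + (-36 + 176·x - 192·x^2 + 256·x^3)·Dx^2 + (100 - 32·x + 64·x^2)·Dx^3 + (-9 + 44·x - 48·x^2 + 64·x^3)·Dx^4  (order 4).
h: a_k = 0, 3, 4, 16, 146/3, 768/5, …
ICs: h(0) = 0, h′(0) = 3, h′′(0) = 8, h′′′(0) = 96.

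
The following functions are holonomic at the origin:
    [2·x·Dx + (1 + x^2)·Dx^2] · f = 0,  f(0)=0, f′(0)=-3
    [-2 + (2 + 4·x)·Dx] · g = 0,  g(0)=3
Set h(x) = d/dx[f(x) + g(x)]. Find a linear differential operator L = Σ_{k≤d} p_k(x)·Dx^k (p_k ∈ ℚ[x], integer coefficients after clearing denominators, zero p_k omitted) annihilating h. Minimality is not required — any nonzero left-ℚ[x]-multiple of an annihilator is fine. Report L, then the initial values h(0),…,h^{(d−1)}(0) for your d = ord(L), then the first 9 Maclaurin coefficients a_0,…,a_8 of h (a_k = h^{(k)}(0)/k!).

f: a_k = 0, -3, 0, 1, 0, -3/5, 0, 3/7, 0, …
g: a_k = 3, 3, -3/2, 3/2, -15/8, 21/8, -63/16, 99/16, -1287/128, …
L₀ := lclm(L_f,L_g); ord L₀ ≤ 2+1.
Differentiate: ansatz ord ≤ ord L₀ ⇒ L.
L = (-4 - 20·x + 12·x^2 + 12·x^3) + (-10 - 16·x - 16·x^2 + 48·x^3 + 42·x^4)·Dx + (-2 + 12·x^2 + 12·x^3 + 14·x^4 + 12·x^5)·Dx^2  (order 2).
h: a_k = 0, -3, 15/2, -15/2, 81/8, -189/8, 741/16, -1287/16, 18921/128, …
ICs: h(0) = 0, h′(0) = -3.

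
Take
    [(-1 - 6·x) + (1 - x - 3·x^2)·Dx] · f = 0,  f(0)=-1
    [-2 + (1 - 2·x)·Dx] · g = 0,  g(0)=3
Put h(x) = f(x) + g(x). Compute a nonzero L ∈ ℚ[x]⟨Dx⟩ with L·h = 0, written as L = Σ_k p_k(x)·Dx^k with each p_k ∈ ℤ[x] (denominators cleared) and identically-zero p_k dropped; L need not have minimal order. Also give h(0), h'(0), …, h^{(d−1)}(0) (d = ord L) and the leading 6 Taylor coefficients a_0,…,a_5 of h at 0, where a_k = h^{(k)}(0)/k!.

f: a_k = -1, -1, -4, -7, -19, -40, …
g: a_k = 3, 6, 12, 24, 48, 96, …
h₀=f+g: left-lcm gives L₀, ord ≤ 2.
L = (8 - 36·x + 108·x^2 - 72·x^3) + (-2·x - 54·x^2 + 192·x^3 - 144·x^4)·Dx + (-1 + 9·x - 23·x^2 + 6·x^3 + 42·x^4 - 36·x^5)·Dx^2  (order 2).
h: a_k = 2, 5, 8, 17, 29, 56, …
ICs: h(0) = 2, h′(0) = 5.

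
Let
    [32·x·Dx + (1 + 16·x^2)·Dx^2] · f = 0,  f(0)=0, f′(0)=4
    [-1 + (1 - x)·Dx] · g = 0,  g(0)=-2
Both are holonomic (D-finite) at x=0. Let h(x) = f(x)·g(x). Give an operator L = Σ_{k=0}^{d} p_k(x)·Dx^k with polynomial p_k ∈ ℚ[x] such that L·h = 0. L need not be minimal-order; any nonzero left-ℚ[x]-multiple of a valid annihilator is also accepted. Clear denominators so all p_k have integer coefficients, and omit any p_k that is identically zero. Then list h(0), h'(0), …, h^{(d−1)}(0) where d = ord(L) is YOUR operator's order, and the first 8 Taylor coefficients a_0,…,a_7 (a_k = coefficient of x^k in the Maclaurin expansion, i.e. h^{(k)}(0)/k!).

L = 32·x + (2 - 32·x + 64·x^2)·Dx + (-1 + x - 16·x^2 + 16·x^3)·Dx^2  (order 2).
h: a_k = 0, -8, -8, 104/3, 104/3, -5624/15, -5624/15, 452152/105, …
ICs: h(0) = 0, h′(0) = -8.

f: a_k = 0, 4, 0, -64/3, 0, 1024/5, 0, -16384/7, …
g: a_k = -2, -2, -2, -2, -2, -2, -2, -2, …
f·g: L₀ = L_f ⊗_s L_g, ord ≤ 2·1.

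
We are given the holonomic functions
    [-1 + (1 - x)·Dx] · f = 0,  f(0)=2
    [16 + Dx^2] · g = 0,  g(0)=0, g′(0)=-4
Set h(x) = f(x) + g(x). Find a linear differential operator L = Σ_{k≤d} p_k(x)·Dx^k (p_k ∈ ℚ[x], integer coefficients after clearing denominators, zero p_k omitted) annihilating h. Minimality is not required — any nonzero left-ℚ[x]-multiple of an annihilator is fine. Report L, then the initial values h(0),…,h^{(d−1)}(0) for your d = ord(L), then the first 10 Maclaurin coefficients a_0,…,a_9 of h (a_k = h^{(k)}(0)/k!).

L = (176 - 256·x + 128·x^2) + (-144 + 400·x - 384·x^2 + 128·x^3)·Dx + (11 - 16·x + 8·x^2)·Dx^2 + (-9 + 25·x - 24·x^2 + 8·x^3)·Dx^3  (order 3).
h: a_k = 2, -2, 2, 38/3, 2, -98/15, 2, 1654/315, 2, 3622/2835, …
ICs: h(0) = 2, h′(0) = -2, h′′(0) = 4.

f: a_k = 2, 2, 2, 2, 2, 2, 2, 2, 2, 2, …
g: a_k = 0, -4, 0, 32/3, 0, -128/15, 0, 1024/315, 0, -2048/2835, …
f+g: L₀ = lclm(L_f,L_g), ord ≤ 1+2.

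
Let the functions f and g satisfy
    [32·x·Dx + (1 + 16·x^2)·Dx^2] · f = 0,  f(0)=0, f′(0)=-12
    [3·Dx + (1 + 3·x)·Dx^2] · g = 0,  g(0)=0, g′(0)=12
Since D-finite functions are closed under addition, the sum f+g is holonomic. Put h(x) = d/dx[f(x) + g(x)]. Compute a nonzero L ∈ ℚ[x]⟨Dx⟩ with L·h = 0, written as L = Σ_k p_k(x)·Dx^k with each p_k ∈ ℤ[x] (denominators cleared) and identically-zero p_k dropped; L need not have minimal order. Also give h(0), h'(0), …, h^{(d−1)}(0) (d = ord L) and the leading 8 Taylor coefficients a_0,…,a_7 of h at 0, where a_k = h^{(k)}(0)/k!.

L = (-96 - 864·x + 4608·x^2 + 4608·x^3) + (-50 - 192·x + 672·x^2 + 9216·x^3 + 9216·x^4)·Dx + (-3 + 23·x + 96·x^2 + 512·x^3 + 2304·x^4 + 2304·x^5)·Dx^2  (order 2).
h: a_k = 0, -36, 300, -324, -2100, -2916, 57900, -26244, …
ICs: h(0) = 0, h′(0) = -36.

f: a_k = 0, -12, 0, 64, 0, -3072/5, 0, 49152/7, …
g: a_k = 0, 12, -18, 36, -81, 972/5, -486, 8748/7, …
h₀=f+g: left-lcm gives L₀, ord ≤ 4.
Derive L from L₀ (diff closure).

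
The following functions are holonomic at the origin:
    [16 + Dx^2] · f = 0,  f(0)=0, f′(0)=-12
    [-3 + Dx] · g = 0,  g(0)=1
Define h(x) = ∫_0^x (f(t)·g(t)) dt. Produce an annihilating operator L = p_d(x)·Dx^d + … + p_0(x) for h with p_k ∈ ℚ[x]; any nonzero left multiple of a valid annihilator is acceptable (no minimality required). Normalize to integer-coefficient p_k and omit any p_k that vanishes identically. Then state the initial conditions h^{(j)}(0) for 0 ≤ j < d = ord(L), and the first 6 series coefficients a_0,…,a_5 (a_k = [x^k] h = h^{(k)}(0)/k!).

f: a_k = 0, -12, 0, 32, 0, -128/5, …
g: a_k = 1, 3, 9/2, 9/2, 27/8, 81/40, …
f·g: L₀ = L_f ⊗_s L_g, ord ≤ 2·1.
h=∫h₀ ⇒ L = L₀·Dx.
L = 25·Dx - 6·Dx^2 + Dx^3  (order 3).
h: a_k = 0, 0, -6, -12, -11/2, 42/5, …
ICs: h(0) = 0, h′(0) = 0, h′′(0) = -12.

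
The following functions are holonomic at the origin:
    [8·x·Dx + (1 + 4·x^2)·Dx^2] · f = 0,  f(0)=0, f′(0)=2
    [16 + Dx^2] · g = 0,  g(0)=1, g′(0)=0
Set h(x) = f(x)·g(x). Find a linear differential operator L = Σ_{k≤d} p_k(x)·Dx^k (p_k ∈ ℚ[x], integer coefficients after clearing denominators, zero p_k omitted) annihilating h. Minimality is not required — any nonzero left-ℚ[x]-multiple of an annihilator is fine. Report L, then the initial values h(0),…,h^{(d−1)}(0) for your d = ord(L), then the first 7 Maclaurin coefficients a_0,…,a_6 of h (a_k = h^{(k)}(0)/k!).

L = (2560 + 29696·x^2 + 118784·x^4 + 262144·x^6 + 262144·x^8) + (1536·x + 14336·x^3 + 49152·x^5 + 65536·x^7)·Dx + (240 + 3008·x^2 + 13824·x^4 + 32768·x^6 + 32768·x^8)·Dx^2 + (96·x + 896·x^3 + 3072·x^5 + 4096·x^7)·Dx^3 + (5 + 72·x^2 + 400·x^4 + 1024·x^6 + 1024·x^8)·Dx^4  (order 4).
h: a_k = 0, 2, 0, -56/3, 0, 736/15, 0, …
ICs: h(0) = 0, h′(0) = 2, h′′(0) = 0, h′′′(0) = -112.

f: a_k = 0, 2, 0, -8/3, 0, 32/5, 0, …
g: a_k = 1, 0, -8, 0, 32/3, 0, -256/45, …
Sym-product of L_f,L_g gives L₀ (≤ ord 4).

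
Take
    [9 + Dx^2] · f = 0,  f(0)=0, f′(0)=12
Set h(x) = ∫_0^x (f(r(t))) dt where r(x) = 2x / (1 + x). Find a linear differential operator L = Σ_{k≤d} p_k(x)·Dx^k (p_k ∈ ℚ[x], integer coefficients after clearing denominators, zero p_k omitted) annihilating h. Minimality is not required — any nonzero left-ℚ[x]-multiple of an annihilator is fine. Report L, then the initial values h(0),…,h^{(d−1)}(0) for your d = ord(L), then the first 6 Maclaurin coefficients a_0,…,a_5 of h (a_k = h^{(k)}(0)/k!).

L = 36·Dx + (2 + 6·x + 6·x^2 + 2·x^3)·Dx^2 + (1 + 4·x + 6·x^2 + 4·x^3 + x^4)·Dx^3  (order 3).
h: a_k = 0, 0, 12, -8, -30, 408/5, …
ICs: h(0) = 0, h′(0) = 0, h′′(0) = 24.

f: a_k = 0, 12, 0, -18, 0, 81/10, …
Substitute x→r, Dx→(1/r')Dx; clear ⇒ L₀.
∫: right-multiply L₀ by Dx.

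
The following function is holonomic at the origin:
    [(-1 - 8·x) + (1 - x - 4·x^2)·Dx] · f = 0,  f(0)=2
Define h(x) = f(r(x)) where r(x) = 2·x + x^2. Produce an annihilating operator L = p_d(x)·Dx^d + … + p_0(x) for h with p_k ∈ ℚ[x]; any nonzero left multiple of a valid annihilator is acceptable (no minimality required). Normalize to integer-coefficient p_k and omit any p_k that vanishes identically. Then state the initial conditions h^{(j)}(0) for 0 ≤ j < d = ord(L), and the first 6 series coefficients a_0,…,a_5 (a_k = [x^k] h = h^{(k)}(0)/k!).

L = (2 + 34·x + 48·x^2 + 16·x^3) + (-1 + 2·x + 17·x^2 + 16·x^3 + 4·x^4)·Dx  (order 1).
h: a_k = 2, 4, 42, 184, 1154, 6124, …
ICs: h(0) = 2.

f: a_k = 2, 2, 10, 18, 58, 130, …
Change of var in L_f (x↦r) gives L₀.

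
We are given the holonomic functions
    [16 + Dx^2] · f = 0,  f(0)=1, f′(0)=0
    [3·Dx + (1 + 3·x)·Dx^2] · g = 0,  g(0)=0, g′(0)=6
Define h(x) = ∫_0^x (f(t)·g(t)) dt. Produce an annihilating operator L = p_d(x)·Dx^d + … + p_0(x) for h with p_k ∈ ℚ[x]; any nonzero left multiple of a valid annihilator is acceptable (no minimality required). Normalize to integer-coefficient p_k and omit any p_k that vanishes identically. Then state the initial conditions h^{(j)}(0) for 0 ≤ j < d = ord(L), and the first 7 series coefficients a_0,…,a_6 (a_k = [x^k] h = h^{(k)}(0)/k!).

L = (2272 + 127488·x + 781056·x^2 + 1769472·x^3 + 1327104·x^4)·Dx + (4416 + 50112·x + 165888·x^2 + 165888·x^3)·Dx^2 + (1022 + 19392·x + 102816·x^2 + 221184·x^3 + 165888·x^4)·Dx^3 + (276 + 3132·x + 10368·x^2 + 10368·x^3)·Dx^4 + (55 + 714·x + 3375·x^2 + 6912·x^3 + 5184·x^4)·Dx^5  (order 5).
h: a_k = 0, 0, 3, -3, -15/2, 63/10, 43/15, …
ICs: h(0) = 0, h′(0) = 0, h′′(0) = 6, h′′′(0) = -18, h′′′′(0) = -180.

f: a_k = 1, 0, -8, 0, 32/3, 0, -256/45, …
g: a_k = 0, 6, -9, 18, -81/2, 486/5, -243, …
Product ⇒ symmetric product L₀, ord ≤ 4.
Integrate: L := L₀·Dx.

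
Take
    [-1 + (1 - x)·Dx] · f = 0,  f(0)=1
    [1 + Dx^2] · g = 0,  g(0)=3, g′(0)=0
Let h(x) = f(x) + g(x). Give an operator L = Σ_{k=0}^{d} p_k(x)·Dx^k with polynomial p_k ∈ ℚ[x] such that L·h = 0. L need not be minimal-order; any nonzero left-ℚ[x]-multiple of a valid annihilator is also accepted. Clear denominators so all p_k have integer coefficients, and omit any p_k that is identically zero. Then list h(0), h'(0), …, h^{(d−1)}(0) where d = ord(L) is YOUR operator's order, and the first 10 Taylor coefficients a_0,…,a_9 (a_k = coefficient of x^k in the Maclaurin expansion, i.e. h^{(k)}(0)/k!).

L = (7 - 2·x + x^2) + (-3 + 5·x - 3·x^2 + x^3)·Dx + (7 - 2·x + x^2)·Dx^2 + (-3 + 5·x - 3·x^2 + x^3)·Dx^3  (order 3).
h: a_k = 4, 1, -1/2, 1, 9/8, 1, 239/240, 1, 13441/13440, 1, …
ICs: h(0) = 4, h′(0) = 1, h′′(0) = -1.

f: a_k = 1, 1, 1, 1, 1, 1, 1, 1, 1, 1, …
g: a_k = 3, 0, -3/2, 0, 1/8, 0, -1/240, 0, 1/13440, 0, …
L₀ := lclm(L_f,L_g); ord L₀ ≤ 1+2.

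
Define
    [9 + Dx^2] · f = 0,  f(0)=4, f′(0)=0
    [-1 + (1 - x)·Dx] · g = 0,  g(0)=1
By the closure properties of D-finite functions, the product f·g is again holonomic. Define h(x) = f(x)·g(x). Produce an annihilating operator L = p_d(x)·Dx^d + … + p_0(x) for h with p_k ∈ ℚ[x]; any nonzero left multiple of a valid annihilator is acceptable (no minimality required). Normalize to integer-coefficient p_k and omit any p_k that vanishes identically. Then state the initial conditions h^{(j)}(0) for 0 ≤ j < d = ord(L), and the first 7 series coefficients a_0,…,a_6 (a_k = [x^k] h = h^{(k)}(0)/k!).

f: a_k = 4, 0, -18, 0, 27/2, 0, -81/20, …
g: a_k = 1, 1, 1, 1, 1, 1, 1, …
Sym-product of L_f,L_g gives L₀ (≤ ord 2).
L = (-9 + 9·x) + 2·Dx + (-1 + x)·Dx^2  (order 2).
h: a_k = 4, 4, -14, -14, -1/2, -1/2, -91/20, …
ICs: h(0) = 4, h′(0) = 4.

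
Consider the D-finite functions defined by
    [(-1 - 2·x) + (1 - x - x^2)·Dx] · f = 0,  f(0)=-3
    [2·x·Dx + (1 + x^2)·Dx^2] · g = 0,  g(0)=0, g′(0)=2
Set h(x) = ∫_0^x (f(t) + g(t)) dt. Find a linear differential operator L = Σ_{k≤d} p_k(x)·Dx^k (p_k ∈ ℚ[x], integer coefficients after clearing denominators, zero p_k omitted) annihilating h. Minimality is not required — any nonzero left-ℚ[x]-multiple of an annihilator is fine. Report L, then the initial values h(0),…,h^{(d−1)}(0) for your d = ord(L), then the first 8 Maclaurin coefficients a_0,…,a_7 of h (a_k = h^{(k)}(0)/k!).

f: a_k = -3, -3, -6, -9, -15, -24, -39, -63, …
g: a_k = 0, 2, 0, -2/3, 0, 2/5, 0, -2/7, …
f+g: L₀ = lclm(L_f,L_g), ord ≤ 1+2.
h=∫h₀ ⇒ L = L₀·Dx.
L = (-4 + 16·x + 64·x^2 + 72·x^3 + 66·x^4 + 6·x^6)·Dx^2 + (10 + 24·x + 28·x^2 + 60·x^3 + 65·x^4 + 50·x^5 + 3·x^6 + 6·x^7)·Dx^3 + (-2 - 2·x - 2·x^2 + 8·x^3 + 5·x^4 + 11·x^5 + 6·x^6 + x^7 + x^8)·Dx^4  (order 4).
h: a_k = 0, -3, -1/2, -2, -29/12, -3, -59/15, -39/7, …
ICs: h(0) = 0, h′(0) = -3, h′′(0) = -1, h′′′(0) = -12.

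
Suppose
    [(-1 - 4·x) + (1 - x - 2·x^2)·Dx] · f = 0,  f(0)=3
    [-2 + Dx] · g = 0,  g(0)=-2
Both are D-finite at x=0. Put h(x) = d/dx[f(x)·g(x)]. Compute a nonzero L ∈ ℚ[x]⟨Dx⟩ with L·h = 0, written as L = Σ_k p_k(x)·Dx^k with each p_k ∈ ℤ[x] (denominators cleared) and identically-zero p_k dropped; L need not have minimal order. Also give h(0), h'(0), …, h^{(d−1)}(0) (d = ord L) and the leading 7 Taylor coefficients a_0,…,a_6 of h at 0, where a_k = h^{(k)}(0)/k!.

L = (14 + 16·x - 12·x^2 - 16·x^3 + 16·x^4) + (-3 + x + 12·x^2 - 8·x^4)·Dx  (order 1).
h: a_k = -18, -84, -258, -696, -1738, -20884/5, -48702/5, …
ICs: h(0) = -18.

f: a_k = 3, 3, 9, 15, 33, 63, 129, …
g: a_k = -2, -4, -4, -8/3, -4/3, -8/15, -8/45, …
h₀=f·g: eliminate ⇒ L₀, order ≤ 1·1.
Differentiate: ansatz ord ≤ ord L₀ ⇒ L.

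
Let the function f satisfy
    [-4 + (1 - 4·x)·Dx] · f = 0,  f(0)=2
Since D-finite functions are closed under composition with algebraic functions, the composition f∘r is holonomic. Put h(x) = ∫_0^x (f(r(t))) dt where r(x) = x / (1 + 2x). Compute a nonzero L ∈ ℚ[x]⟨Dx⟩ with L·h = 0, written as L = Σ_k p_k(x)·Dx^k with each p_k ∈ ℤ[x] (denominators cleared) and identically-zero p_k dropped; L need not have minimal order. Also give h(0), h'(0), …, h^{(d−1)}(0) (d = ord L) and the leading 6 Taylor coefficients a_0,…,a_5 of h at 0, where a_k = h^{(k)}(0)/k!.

L = 4·Dx + (-1 + 4·x^2)·Dx^2  (order 2).
h: a_k = 0, 2, 4, 16/3, 8, 64/5, …
ICs: h(0) = 0, h′(0) = 2.

f: a_k = 2, 8, 32, 128, 512, 2048, …
Substitute x→r, Dx→(1/r')Dx; clear ⇒ L₀.
∫: right-multiply L₀ by Dx.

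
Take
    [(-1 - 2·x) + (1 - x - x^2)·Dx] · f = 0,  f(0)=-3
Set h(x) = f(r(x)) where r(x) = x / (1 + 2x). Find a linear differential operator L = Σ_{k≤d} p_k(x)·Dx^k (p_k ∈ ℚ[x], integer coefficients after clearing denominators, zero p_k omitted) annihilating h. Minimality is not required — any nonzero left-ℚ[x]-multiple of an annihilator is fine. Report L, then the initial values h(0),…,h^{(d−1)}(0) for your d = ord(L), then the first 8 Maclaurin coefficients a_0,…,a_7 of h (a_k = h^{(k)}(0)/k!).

L = (-1 - 4·x) + (1 + 5·x + 7·x^2 + 2·x^3)·Dx  (order 1).
h: a_k = -3, -3, 0, 3, -9, 24, -63, 165, …
ICs: h(0) = -3.

f: a_k = -3, -3, -6, -9, -15, -24, -39, -63, …
f∘r: x↦r, Dx↦Dx/r' in L_f ⇒ L₀.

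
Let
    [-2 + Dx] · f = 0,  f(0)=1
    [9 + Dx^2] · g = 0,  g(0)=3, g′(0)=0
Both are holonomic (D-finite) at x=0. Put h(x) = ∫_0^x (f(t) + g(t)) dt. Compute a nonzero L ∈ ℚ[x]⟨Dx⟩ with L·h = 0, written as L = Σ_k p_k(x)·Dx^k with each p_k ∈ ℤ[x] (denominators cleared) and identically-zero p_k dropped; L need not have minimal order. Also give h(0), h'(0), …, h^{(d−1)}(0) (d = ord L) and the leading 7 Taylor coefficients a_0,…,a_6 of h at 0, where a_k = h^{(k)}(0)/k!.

f: a_k = 1, 2, 2, 4/3, 2/3, 4/15, 4/45, …
g: a_k = 3, 0, -27/2, 0, 81/8, 0, -243/80, …
f+g: L₀ = lclm(L_f,L_g), ord ≤ 1+2.
∫: right-multiply L₀ by Dx.
L = -18·Dx + 9·Dx^2 - 2·Dx^3 + Dx^4  (order 4).
h: a_k = 0, 4, 1, -23/6, 1/3, 259/120, 2/45, …
ICs: h(0) = 0, h′(0) = 4, h′′(0) = 2, h′′′(0) = -23.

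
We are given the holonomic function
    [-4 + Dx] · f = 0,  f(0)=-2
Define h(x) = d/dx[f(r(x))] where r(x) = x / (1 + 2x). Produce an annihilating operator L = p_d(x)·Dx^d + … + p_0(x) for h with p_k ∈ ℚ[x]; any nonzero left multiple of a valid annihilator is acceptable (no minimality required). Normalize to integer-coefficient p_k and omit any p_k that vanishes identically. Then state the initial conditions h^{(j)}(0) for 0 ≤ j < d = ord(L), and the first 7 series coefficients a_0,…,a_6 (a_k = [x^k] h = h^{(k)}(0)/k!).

L = -8·x + (-1 - 4·x - 4·x^2)·Dx  (order 1).
h: a_k = -8, 0, 32, -256/3, 128, -1024/15, -2560/9, …
ICs: h(0) = -8.

f: a_k = -2, -8, -16, -64/3, -64/3, -256/15, -512/45, …
Substitute x→r, Dx→(1/r')Dx; clear ⇒ L₀.
Differentiate: ansatz ord ≤ ord L₀ ⇒ L.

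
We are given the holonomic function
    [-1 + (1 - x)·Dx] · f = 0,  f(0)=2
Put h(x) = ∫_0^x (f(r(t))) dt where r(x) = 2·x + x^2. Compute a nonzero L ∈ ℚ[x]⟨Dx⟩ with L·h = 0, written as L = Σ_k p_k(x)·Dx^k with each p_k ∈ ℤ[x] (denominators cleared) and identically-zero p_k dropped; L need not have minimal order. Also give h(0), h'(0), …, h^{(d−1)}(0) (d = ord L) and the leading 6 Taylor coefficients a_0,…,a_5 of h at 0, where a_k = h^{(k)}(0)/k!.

f: a_k = 2, 2, 2, 2, 2, 2, …
L₀ from L_f via x↦r, Dx↦r'^{-1}Dx.
Integrate: L := L₀·Dx.
L = (2 + 2·x)·Dx + (-1 + 2·x + x^2)·Dx^2  (order 2).
h: a_k = 0, 2, 2, 10/3, 6, 58/5, …
ICs: h(0) = 0, h′(0) = 2.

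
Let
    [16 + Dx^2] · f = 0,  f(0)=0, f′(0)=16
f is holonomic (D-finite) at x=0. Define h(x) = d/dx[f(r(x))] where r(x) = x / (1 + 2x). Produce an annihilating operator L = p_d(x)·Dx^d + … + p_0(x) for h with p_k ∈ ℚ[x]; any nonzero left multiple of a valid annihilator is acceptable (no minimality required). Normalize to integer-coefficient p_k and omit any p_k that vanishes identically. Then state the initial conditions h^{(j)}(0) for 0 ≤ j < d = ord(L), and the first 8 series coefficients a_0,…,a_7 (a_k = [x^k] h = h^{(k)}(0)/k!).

L = (40 + 96·x + 96·x^2) + (12 + 72·x + 144·x^2 + 96·x^3)·Dx + (1 + 8·x + 24·x^2 + 32·x^3 + 16·x^4)·Dx^2  (order 2).
h: a_k = 16, -64, 64, 512, -11008/3, 15360, -2262016/45, 6209536/45, …
ICs: h(0) = 16, h′(0) = -64.

f: a_k = 0, 16, 0, -128/3, 0, 512/15, 0, -4096/315, …
f∘r: x↦r, Dx↦Dx/r' in L_f ⇒ L₀.
h₀' ⇒ L via d/dx closure of L₀.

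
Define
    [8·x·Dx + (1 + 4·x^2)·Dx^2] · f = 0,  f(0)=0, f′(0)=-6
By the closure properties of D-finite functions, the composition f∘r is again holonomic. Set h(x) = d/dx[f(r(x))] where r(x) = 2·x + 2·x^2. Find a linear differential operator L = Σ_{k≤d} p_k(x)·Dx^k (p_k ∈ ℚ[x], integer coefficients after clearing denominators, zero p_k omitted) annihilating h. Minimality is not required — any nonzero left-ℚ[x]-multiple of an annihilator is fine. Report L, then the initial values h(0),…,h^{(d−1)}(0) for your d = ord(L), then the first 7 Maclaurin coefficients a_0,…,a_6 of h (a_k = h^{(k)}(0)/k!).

L = (-2 + 32·x + 128·x^2 + 192·x^3 + 96·x^4) + (1 + 2·x + 16·x^2 + 64·x^3 + 80·x^4 + 32·x^5)·Dx  (order 1).
h: a_k = -12, -24, 192, 768, -2112, -18048, 6144, …
ICs: h(0) = -12.

f: a_k = 0, -6, 0, 8, 0, -96/5, 0, …
Substitute x→r, Dx→(1/r')Dx; clear ⇒ L₀.
Differentiate: ansatz ord ≤ ord L₀ ⇒ L.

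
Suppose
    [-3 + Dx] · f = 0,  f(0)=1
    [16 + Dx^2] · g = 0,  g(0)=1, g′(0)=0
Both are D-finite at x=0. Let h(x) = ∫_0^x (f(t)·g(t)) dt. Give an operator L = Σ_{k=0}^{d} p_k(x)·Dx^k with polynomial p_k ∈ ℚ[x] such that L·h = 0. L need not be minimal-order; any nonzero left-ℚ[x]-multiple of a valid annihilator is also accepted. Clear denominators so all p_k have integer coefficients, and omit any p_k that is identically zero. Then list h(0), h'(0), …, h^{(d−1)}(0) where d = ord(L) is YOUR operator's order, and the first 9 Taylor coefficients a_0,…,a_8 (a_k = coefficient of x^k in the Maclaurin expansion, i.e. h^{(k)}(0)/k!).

f: a_k = 1, 3, 9/2, 9/2, 27/8, 81/40, 81/80, 243/560, 729/4480, …
g: a_k = 1, 0, -8, 0, 32/3, 0, -256/45, 0, 512/315, …
h₀=f·g: eliminate ⇒ L₀, order ≤ 1·2.
h=∫₀ˣh₀: take L = L₀·Dx.
L = 25·Dx - 6·Dx^2 + Dx^3  (order 3).
h: a_k = 0, 1, 3/2, -7/6, -39/8, -527/120, -79/240, 1679/720, 25481/13440, …
ICs: h(0) = 0, h′(0) = 1, h′′(0) = 3.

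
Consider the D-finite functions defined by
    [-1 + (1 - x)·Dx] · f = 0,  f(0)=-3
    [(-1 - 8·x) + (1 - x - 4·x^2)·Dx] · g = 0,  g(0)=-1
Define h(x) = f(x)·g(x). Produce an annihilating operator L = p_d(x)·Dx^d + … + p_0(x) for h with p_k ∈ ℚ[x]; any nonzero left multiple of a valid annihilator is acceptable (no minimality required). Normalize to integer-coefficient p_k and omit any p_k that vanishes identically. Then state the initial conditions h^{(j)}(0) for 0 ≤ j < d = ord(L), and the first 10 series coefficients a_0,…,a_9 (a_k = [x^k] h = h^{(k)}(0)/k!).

f: a_k = -3, -3, -3, -3, -3, -3, -3, -3, -3, -3, …
g: a_k = -1, -1, -5, -9, -29, -65, -181, -441, -1165, -2929, …
L₀ := L_f ⊗_s L_g (sym. prod.), ord ≤ 1.
L = (-2 - 6·x + 12·x^2) + (1 - 2·x - 3·x^2 + 4·x^3)·Dx  (order 1).
h: a_k = 3, 6, 21, 48, 135, 330, 873, 2196, 5691, 14478, …
ICs: h(0) = 3.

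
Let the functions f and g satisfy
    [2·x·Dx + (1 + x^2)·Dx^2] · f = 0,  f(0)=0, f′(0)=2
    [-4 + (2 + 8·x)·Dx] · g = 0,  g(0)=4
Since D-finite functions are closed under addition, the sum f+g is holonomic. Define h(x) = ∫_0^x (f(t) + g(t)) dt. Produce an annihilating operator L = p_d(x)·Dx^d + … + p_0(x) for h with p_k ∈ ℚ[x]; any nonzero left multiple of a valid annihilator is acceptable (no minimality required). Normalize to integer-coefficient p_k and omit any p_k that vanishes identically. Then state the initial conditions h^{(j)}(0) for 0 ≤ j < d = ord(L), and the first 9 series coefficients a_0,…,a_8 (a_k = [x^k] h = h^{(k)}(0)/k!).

f: a_k = 0, 2, 0, -2/3, 0, 2/5, 0, -2/7, 0, …
g: a_k = 4, 8, -8, 16, -40, 112, -336, 1056, -3432, …
h₀=f+g: left-lcm gives L₀, ord ≤ 3.
h=∫h₀ ⇒ L = L₀·Dx.
L = (-4 - 40·x + 12·x^2 + 24·x^3)·Dx^2 + (-14 - 16·x - 50·x^2 + 48·x^3 + 84·x^4)·Dx^3 + (-2 - 6·x + 12·x^2 + 18·x^3 + 14·x^4 + 24·x^5)·Dx^4  (order 4).
h: a_k = 0, 4, 5, -8/3, 23/6, -8, 281/15, -48, 3695/28, …
ICs: h(0) = 0, h′(0) = 4, h′′(0) = 10, h′′′(0) = -16.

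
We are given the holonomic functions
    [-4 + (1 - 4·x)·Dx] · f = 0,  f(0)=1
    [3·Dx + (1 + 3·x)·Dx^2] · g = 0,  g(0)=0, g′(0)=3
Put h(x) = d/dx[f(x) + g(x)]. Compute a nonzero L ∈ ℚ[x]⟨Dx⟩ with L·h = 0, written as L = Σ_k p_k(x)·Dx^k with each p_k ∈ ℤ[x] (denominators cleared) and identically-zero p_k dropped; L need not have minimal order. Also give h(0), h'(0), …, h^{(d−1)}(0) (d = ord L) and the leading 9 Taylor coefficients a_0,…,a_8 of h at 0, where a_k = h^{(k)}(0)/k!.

f: a_k = 1, 4, 16, 64, 256, 1024, 4096, 16384, 65536, …
g: a_k = 0, 3, -9/2, 9, -81/4, 243/5, -243/2, 2187/7, -6561/8, …
Sum ⇒ L₀ = lclm(L_f,L_g) in ℚ(x)⟨Dx⟩.
Derive L from L₀ (diff closure).
L = (432 + 288·x) + (78 + 720·x + 576·x^2)·Dx + (-11 - x + 144·x^2 + 144·x^3)·Dx^2  (order 2).
h: a_k = 7, 23, 219, 943, 5363, 23847, 116875, 517727, 2378979, …
ICs: h(0) = 7, h′(0) = 23.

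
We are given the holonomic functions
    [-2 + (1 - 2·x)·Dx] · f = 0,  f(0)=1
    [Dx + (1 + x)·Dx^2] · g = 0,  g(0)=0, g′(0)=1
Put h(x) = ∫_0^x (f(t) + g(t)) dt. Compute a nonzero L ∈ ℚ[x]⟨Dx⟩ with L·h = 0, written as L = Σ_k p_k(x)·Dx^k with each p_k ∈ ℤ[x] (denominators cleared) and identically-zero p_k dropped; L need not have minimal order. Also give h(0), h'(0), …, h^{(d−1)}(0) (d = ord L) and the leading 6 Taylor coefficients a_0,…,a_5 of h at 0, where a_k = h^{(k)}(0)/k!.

L = (32 + 8·x)·Dx^2 + (22 + 56·x + 16·x^2)·Dx^3 + (-5 + 3·x + 12·x^2 + 4·x^3)·Dx^4  (order 4).
h: a_k = 0, 1, 3/2, 7/6, 25/12, 63/20, …
ICs: h(0) = 0, h′(0) = 1, h′′(0) = 3, h′′′(0) = 7.

f: a_k = 1, 2, 4, 8, 16, 32, …
g: a_k = 0, 1, -1/2, 1/3, -1/4, 1/5, …
h₀=f+g: left-lcm gives L₀, ord ≤ 3.
h=∫₀ˣh₀: take L = L₀·Dx.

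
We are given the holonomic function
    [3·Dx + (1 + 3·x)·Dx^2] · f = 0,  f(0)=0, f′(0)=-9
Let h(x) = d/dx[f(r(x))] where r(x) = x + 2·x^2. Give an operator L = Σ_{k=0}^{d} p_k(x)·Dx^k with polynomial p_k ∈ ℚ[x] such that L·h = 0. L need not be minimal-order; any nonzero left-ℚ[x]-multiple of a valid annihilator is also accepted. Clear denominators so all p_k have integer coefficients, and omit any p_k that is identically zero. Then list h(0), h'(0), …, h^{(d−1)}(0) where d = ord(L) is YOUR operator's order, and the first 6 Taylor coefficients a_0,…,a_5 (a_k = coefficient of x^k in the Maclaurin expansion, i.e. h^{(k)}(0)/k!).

f: a_k = 0, -9, 27/2, -27, 243/4, -729/5, …
Substitute x→r, Dx→(1/r')Dx; clear ⇒ L₀.
h₀' ⇒ L via d/dx closure of L₀.
L = (-1 + 12·x + 24·x^2) + (1 + 7·x + 18·x^2 + 24·x^3)·Dx  (order 1).
h: a_k = -9, -9, 81, -189, 81, 891, …
ICs: h(0) = -9.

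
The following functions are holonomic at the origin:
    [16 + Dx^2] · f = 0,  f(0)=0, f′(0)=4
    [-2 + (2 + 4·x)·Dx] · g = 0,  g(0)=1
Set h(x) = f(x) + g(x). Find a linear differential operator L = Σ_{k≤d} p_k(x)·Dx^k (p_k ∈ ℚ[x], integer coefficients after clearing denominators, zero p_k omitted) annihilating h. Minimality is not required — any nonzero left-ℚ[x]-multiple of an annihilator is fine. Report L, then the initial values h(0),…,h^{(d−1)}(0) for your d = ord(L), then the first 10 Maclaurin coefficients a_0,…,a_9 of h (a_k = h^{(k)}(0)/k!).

f: a_k = 0, 4, 0, -32/3, 0, 128/15, 0, -1024/315, 0, 2048/2835, …
g: a_k = 1, 1, -1/2, 1/2, -5/8, 7/8, -21/16, 33/16, -429/128, 715/128, …
L₀ := lclm(L_f,L_g); ord L₀ ≤ 2+1.
L = (-304 - 1024·x - 1024·x^2) + (240 + 1504·x + 3072·x^2 + 2048·x^3)·Dx + (-19 - 64·x - 64·x^2)·Dx^2 + (15 + 94·x + 192·x^2 + 128·x^3)·Dx^3  (order 3).
h: a_k = 1, 5, -1/2, -61/6, -5/8, 1129/120, -21/16, -5989/5040, -429/128, 2289169/362880, …
ICs: h(0) = 1, h′(0) = 5, h′′(0) = -1.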